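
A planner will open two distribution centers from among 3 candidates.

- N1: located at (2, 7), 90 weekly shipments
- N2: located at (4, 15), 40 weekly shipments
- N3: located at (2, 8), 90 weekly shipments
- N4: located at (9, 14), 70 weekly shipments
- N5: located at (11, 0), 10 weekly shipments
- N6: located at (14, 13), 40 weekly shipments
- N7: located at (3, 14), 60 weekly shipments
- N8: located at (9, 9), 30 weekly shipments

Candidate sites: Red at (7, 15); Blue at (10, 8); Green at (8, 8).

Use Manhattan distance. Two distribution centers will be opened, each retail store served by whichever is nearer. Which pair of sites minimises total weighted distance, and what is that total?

Evaluate every pair (each demand assigned to the nearer of the two):
  {Red, Green}: total = 2330
  {Red, Blue}: total = 2670
  {Blue, Green}: total = 3270
Best pair: {Red, Green} with total 2330.

{Red, Green}, total 2330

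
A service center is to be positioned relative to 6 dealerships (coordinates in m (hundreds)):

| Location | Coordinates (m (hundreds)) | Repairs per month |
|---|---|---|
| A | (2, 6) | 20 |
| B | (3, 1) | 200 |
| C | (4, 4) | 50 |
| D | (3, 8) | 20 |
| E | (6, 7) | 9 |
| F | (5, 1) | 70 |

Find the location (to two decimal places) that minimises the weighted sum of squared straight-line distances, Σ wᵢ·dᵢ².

The minimiser of Σwᵢ‖p−pᵢ‖² is the weighted centroid p* = (Σwᵢpᵢ)/(Σwᵢ).
Σwᵢ = 369.
Σwᵢxᵢ = 20·2 + 200·3 + 50·4 + 20·3 + 9·6 + 70·5 = 1304.
Σwᵢyᵢ = 20·6 + 200·1 + 50·4 + 20·8 + 9·7 + 70·1 = 813.
x* = 1304/369 = 3.53, y* = 813/369 = 2.20.

(3.53, 2.20)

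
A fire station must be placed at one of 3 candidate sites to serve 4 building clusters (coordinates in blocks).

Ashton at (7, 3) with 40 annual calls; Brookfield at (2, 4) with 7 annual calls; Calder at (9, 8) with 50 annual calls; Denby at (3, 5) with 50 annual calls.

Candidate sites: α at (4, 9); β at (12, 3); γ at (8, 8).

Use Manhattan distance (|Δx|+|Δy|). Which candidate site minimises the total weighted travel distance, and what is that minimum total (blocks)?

Total weighted distance at each candidate:
  α (4, 9): total = 959
  β (12, 3): total = 1227
  γ (8, 8): total = 760
Minimum is at γ with total 760 blocks.

γ, total 760 blocks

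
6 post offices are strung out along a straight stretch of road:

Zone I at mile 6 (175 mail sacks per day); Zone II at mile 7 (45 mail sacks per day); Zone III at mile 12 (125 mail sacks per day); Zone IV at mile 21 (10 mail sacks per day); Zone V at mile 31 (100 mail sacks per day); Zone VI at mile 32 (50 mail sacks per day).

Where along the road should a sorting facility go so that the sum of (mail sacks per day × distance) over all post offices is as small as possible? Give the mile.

x = 12

For a sum of weighted absolute distances on a line, the optimum is the weighted median (not the mean). Total weight W = 505; half-weight = 252.5.
Sort by position and accumulate weight:
  mile 6 (Zone I, w=175) → cum 175
  mile 7 (Zone II, w=45) → cum 220
  mile 12 (Zone III, w=125) → cum 345  ≥ 252.5 → median here
  mile 21 (Zone IV, w=10) → cum 355
  mile 31 (Zone V, w=100) → cum 455
  mile 32 (Zone VI, w=50) → cum 505
Optimal location: mile 12.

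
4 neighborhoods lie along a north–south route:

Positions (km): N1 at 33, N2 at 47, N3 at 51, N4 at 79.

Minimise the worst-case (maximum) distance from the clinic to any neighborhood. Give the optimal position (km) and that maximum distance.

The 1-center on a line is the midpoint of the two extreme points: leftmost at 33, rightmost at 79.
Optimal location = (33 + 79)/2 = 56; maximum distance = (79 − 33)/2 = 23.

location 56, max distance 23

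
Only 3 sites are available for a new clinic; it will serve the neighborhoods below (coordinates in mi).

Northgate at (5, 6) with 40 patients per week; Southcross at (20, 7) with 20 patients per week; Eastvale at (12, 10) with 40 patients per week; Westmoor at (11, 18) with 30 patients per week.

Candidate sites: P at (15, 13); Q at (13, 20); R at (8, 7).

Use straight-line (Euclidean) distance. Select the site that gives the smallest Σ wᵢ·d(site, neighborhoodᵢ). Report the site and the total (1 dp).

Total weighted distance at each candidate:
  P (15, 13): total = 1006.3
  Q (13, 20): total = 1427.1
  R (8, 7): total = 908.5
Minimum is at R with total 908.5 mi.

R, total 908.5 mi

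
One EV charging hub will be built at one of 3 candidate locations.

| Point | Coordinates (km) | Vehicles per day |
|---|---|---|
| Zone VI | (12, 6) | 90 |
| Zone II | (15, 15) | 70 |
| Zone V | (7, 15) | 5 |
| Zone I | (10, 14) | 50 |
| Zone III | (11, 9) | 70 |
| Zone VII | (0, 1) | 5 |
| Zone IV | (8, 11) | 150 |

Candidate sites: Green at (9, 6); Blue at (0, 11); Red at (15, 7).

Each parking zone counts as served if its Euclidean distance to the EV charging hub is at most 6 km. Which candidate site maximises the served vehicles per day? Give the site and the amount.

Green, covering 310

Coverage radius r = 6 km; a point is covered iff (Δx)²+(Δy)² ≤ 6² = 36.
  Green (9, 6): covers {Zone VI, Zone III, Zone IV} → 310
  Blue (0, 11): covers {none} → 0
  Red (15, 7): covers {Zone VI, Zone III} → 160
Maximum coverage at Green: 310 vehicles per day.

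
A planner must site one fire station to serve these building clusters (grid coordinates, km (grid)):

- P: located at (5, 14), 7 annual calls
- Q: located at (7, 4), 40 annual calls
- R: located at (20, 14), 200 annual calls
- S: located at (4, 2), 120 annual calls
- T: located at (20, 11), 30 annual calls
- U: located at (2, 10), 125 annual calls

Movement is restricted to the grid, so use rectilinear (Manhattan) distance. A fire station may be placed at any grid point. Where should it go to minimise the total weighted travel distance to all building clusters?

(7, 10)

Manhattan distance separates: Σwᵢ(|x−xᵢ|+|y−yᵢ|) = Σwᵢ|x−xᵢ| + Σwᵢ|y−yᵢ|, so x and y are optimised independently as 1-D weighted medians.
Total weight W = 522; half = 261.
x-coordinate, sorted with cumulative weight:
  x=2 (U, w=125) cum 125
  x=4 (S, w=120) cum 245
  x=5 (P, w=7) cum 252
  x=7 (Q, w=40) cum 292  ← median
  x=20 (R, w=200) cum 492
  x=20 (T, w=30) cum 522
⇒ x* = 7
y-coordinate, sorted with cumulative weight:
  y=2 (S, w=120) cum 120
  y=4 (Q, w=40) cum 160
  y=10 (U, w=125) cum 285  ← median
  y=11 (T, w=30) cum 315
  y=14 (P, w=7) cum 322
  y=14 (R, w=200) cum 522
⇒ y* = 10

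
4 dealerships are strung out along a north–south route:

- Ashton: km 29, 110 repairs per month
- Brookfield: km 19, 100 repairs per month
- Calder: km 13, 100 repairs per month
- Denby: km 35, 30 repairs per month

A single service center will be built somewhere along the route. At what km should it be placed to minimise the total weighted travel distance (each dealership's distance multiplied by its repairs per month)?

x = 19

For a sum of weighted absolute distances on a line, the optimum is the weighted median (not the mean). Total weight W = 340; half-weight = 170.
Sort by position and accumulate weight:
  km 13 (Calder, w=100) → cum 100
  km 19 (Brookfield, w=100) → cum 200  ≥ 170 → median here
  km 29 (Ashton, w=110) → cum 310
  km 35 (Denby, w=30) → cum 340
Optimal location: km 19.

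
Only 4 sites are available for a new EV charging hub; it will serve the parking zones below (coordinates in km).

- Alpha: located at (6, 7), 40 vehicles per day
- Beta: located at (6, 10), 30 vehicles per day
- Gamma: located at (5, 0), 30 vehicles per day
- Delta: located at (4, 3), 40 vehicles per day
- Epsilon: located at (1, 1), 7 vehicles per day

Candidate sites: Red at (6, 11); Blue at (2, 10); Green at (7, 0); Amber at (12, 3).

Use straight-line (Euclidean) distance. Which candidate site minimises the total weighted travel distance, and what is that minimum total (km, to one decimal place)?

Green, total 856.6 km

Total weighted distance at each candidate:
  Red (6, 11): total = 929.5
  Blue (2, 10): total = 987.8
  Green (7, 0): total = 856.6
  Amber (12, 3): total = 1191.8
Minimum is at Green with total 856.6 km.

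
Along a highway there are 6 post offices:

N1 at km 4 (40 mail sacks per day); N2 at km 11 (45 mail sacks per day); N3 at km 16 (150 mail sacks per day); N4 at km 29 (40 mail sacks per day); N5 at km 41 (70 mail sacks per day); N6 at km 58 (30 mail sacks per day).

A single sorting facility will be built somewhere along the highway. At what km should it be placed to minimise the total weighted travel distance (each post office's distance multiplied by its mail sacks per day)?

x = 16

For a sum of weighted absolute distances on a line, the optimum is the weighted median (not the mean). Total weight W = 375; half-weight = 187.5.
Sort by position and accumulate weight:
  km 4 (N1, w=40) → cum 40
  km 11 (N2, w=45) → cum 85
  km 16 (N3, w=150) → cum 235  ≥ 187.5 → median here
  km 29 (N4, w=40) → cum 275
  km 41 (N5, w=70) → cum 345
  km 58 (N6, w=30) → cum 375
Optimal location: km 16.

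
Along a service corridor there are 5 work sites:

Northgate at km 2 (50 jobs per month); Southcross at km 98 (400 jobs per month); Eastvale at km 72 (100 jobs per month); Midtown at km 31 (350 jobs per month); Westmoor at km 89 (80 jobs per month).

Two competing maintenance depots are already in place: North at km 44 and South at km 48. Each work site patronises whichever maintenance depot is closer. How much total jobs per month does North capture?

400

The indifferent point is the midpoint (44+48)/2 = 46; work sites left of it (closer to North at 44) go to North, those right go to South.
  Northgate at 2 (w=50) → North
  Midtown at 31 (w=350) → North
  Eastvale at 72 (w=100) → South
  Westmoor at 89 (w=80) → South
  Southcross at 98 (w=400) → South
North captures 400; South captures 580.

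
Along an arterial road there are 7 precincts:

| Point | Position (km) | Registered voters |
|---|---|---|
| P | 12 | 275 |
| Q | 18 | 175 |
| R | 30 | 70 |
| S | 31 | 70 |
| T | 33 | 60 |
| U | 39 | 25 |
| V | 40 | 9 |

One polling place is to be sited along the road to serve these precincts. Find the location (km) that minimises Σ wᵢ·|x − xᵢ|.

For a sum of weighted absolute distances on a line, the optimum is the weighted median (not the mean). Total weight W = 684; half-weight = 342.
Sort by position and accumulate weight:
  km 12 (P, w=275) → cum 275
  km 18 (Q, w=175) → cum 450  ≥ 342 → median here
  km 30 (R, w=70) → cum 520
  km 31 (S, w=70) → cum 590
  km 33 (T, w=60) → cum 650
  km 39 (U, w=25) → cum 675
  km 40 (V, w=9) → cum 684
Optimal location: km 18.

x = 18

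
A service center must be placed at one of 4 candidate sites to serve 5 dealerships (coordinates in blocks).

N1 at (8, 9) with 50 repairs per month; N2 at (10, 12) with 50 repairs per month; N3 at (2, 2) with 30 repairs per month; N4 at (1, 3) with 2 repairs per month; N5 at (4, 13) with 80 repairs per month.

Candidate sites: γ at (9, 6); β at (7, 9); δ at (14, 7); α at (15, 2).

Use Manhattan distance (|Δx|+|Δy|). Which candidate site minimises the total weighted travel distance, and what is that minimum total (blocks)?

Total weighted distance at each candidate:
  γ (9, 6): total = 1862
  β (7, 9): total = 1294
  δ (14, 7): total = 2674
  α (15, 2): total = 3630
Minimum is at β with total 1294 blocks.

β, total 1294 blocks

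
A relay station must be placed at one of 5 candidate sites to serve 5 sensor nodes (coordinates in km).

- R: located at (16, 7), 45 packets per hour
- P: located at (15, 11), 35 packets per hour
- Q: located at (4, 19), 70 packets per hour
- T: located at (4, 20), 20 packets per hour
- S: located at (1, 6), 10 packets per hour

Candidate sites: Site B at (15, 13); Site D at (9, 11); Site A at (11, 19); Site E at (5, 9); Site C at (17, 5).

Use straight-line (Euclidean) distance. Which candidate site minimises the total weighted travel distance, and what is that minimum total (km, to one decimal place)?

Site D, total 1533.4 km

Total weighted distance at each candidate:
  Site B (15, 13): total = 1638.1
  Site D (9, 11): total = 1533.4
  Site A (11, 19): total = 1693.5
  Site E (5, 9): total = 1834.4
  Site C (17, 5): total = 2216.6
Minimum is at Site D with total 1533.4 km.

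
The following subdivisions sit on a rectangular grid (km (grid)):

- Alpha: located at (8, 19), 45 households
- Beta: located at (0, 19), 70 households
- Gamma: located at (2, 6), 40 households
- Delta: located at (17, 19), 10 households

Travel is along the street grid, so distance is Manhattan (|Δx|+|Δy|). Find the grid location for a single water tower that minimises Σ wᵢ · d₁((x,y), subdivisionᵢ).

Manhattan distance separates: Σwᵢ(|x−xᵢ|+|y−yᵢ|) = Σwᵢ|x−xᵢ| + Σwᵢ|y−yᵢ|, so x and y are optimised independently as 1-D weighted medians.
Total weight W = 165; half = 82.5.
x-coordinate, sorted with cumulative weight:
  x=0 (Beta, w=70) cum 70
  x=2 (Gamma, w=40) cum 110  ← median
  x=8 (Alpha, w=45) cum 155
  x=17 (Delta, w=10) cum 165
⇒ x* = 2
y-coordinate, sorted with cumulative weight:
  y=6 (Gamma, w=40) cum 40
  y=19 (Alpha, w=45) cum 85  ← median
  y=19 (Beta, w=70) cum 155
  y=19 (Delta, w=10) cum 165
⇒ y* = 19

(2, 19)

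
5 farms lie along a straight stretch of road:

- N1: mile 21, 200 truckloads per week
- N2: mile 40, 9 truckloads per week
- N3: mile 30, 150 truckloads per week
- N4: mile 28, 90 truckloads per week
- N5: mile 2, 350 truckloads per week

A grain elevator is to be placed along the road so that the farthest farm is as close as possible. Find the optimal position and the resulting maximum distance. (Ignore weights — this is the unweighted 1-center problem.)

The 1-center on a line is the midpoint of the two extreme points: leftmost at 2, rightmost at 40.
Optimal location = (2 + 40)/2 = 21; maximum distance = (40 − 2)/2 = 19.

location 21, max distance 19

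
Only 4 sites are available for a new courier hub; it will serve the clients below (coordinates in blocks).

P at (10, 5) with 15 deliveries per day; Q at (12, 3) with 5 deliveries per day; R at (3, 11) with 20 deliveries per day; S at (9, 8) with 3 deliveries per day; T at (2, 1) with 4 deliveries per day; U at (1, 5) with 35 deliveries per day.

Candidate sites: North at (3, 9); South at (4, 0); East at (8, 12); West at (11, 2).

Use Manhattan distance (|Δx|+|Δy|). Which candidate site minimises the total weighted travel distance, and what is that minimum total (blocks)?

North, total 547 blocks

Total weighted distance at each candidate:
  North (3, 9): total = 547
  South (4, 0): total = 791
  East (8, 12): total = 893
  West (11, 2): total = 929
Minimum is at North with total 547 blocks.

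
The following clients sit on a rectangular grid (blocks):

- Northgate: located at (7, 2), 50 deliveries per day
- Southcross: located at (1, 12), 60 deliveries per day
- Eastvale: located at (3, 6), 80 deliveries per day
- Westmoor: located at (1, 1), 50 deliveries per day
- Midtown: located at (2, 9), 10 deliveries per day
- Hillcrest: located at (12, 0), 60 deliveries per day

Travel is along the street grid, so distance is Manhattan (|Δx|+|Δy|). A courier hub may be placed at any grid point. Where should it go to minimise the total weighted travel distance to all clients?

Manhattan distance separates: Σwᵢ(|x−xᵢ|+|y−yᵢ|) = Σwᵢ|x−xᵢ| + Σwᵢ|y−yᵢ|, so x and y are optimised independently as 1-D weighted medians.
Total weight W = 310; half = 155.
x-coordinate, sorted with cumulative weight:
  x=1 (Southcross, w=60) cum 60
  x=1 (Westmoor, w=50) cum 110
  x=2 (Midtown, w=10) cum 120
  x=3 (Eastvale, w=80) cum 200  ← median
  x=7 (Northgate, w=50) cum 250
  x=12 (Hillcrest, w=60) cum 310
⇒ x* = 3
y-coordinate, sorted with cumulative weight:
  y=0 (Hillcrest, w=60) cum 60
  y=1 (Westmoor, w=50) cum 110
  y=2 (Northgate, w=50) cum 160  ← median
  y=6 (Eastvale, w=80) cum 240
  y=9 (Midtown, w=10) cum 250
  y=12 (Southcross, w=60) cum 310
⇒ y* = 2

(3, 2)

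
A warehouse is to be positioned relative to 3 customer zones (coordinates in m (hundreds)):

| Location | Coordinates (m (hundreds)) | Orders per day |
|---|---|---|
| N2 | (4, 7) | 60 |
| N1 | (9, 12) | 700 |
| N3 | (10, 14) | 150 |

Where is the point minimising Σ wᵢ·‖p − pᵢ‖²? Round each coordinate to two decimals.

(8.84, 12.00)

The minimiser of Σwᵢ‖p−pᵢ‖² is the weighted centroid p* = (Σwᵢpᵢ)/(Σwᵢ).
Σwᵢ = 910.
Σwᵢxᵢ = 60·4 + 700·9 + 150·10 = 8040.
Σwᵢyᵢ = 60·7 + 700·12 + 150·14 = 10920.
x* = 8040/910 = 8.84, y* = 10920/910 = 12.00.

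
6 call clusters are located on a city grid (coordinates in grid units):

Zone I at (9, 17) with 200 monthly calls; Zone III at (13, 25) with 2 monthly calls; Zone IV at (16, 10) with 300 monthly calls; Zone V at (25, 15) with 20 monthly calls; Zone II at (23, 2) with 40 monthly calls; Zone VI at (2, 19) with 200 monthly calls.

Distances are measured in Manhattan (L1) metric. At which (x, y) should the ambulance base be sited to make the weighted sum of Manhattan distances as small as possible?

(9, 17)

Manhattan distance separates: Σwᵢ(|x−xᵢ|+|y−yᵢ|) = Σwᵢ|x−xᵢ| + Σwᵢ|y−yᵢ|, so x and y are optimised independently as 1-D weighted medians.
Total weight W = 762; half = 381.
x-coordinate, sorted with cumulative weight:
  x=2 (Zone VI, w=200) cum 200
  x=9 (Zone I, w=200) cum 400  ← median
  x=13 (Zone III, w=2) cum 402
  x=16 (Zone IV, w=300) cum 702
  x=23 (Zone II, w=40) cum 742
  x=25 (Zone V, w=20) cum 762
⇒ x* = 9
y-coordinate, sorted with cumulative weight:
  y=2 (Zone II, w=40) cum 40
  y=10 (Zone IV, w=300) cum 340
  y=15 (Zone V, w=20) cum 360
  y=17 (Zone I, w=200) cum 560  ← median
  y=19 (Zone VI, w=200) cum 760
  y=25 (Zone III, w=2) cum 762
⇒ y* = 17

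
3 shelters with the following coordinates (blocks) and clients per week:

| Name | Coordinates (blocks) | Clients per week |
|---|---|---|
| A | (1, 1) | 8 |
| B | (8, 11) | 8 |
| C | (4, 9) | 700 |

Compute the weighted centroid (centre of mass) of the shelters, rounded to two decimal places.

(4.01, 8.93)

The minimiser of Σwᵢ‖p−pᵢ‖² is the weighted centroid p* = (Σwᵢpᵢ)/(Σwᵢ).
Σwᵢ = 716.
Σwᵢxᵢ = 8·1 + 8·8 + 700·4 = 2872.
Σwᵢyᵢ = 8·1 + 8·11 + 700·9 = 6396.
x* = 2872/716 = 4.01, y* = 6396/716 = 8.93.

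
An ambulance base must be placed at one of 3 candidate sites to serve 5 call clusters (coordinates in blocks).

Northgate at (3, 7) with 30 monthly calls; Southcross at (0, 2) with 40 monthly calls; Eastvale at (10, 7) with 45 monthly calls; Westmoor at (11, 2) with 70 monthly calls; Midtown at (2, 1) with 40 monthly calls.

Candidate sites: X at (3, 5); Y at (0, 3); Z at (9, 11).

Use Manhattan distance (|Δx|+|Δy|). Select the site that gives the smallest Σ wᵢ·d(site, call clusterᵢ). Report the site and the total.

Total weighted distance at each candidate:
  X (3, 5): total = 1675
  Y (0, 3): total = 1880
  Z (9, 11): total = 2695
Minimum is at X with total 1675 blocks.

X, total 1675 blocks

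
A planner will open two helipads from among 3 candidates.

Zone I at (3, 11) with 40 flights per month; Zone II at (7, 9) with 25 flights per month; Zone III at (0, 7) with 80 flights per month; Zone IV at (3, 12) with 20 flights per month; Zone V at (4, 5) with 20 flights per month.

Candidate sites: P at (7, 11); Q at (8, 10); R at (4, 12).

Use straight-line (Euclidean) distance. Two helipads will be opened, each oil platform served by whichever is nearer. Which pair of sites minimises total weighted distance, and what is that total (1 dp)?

Evaluate every pair (each demand assigned to the nearer of the two):
  {Q, R}: total = 752.2
  {P, R}: total = 773.0
  {P, Q}: total = 1050.9
Best pair: {Q, R} with total 752.2.

{Q, R}, total 752.2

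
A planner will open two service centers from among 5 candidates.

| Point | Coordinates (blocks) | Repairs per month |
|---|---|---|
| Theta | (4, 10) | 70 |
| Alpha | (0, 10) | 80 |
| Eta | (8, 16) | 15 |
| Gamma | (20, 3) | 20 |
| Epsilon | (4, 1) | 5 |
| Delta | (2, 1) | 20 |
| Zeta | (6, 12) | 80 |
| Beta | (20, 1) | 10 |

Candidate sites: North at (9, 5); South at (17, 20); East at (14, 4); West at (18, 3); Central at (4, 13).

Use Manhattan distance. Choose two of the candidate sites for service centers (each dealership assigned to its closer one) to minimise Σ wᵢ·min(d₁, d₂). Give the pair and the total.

Evaluate every pair (each demand assigned to the nearer of the two):
  {West, Central}: total = 1535
  {East, Central}: total = 1685
  {North, Central}: total = 1790
  {South, Central}: total = 2075
  {North, West}: total = 3145
  {North, East}: total = 3295
  {North, South}: total = 3475
  {East, West}: total = 4715
  {South, East}: total = 4790
  {South, West}: total = 5705
Best pair: {West, Central} with total 1535.

{West, Central}, total 1535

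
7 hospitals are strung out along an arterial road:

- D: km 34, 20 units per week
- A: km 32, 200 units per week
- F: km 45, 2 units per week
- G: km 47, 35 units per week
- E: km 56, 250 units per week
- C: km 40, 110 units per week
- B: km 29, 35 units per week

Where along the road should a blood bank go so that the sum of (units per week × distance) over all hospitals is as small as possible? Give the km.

x = 40

For a sum of weighted absolute distances on a line, the optimum is the weighted median (not the mean). Total weight W = 652; half-weight = 326.
Sort by position and accumulate weight:
  km 29 (B, w=35) → cum 35
  km 32 (A, w=200) → cum 235
  km 34 (D, w=20) → cum 255
  km 40 (C, w=110) → cum 365  ≥ 326 → median here
  km 45 (F, w=2) → cum 367
  km 47 (G, w=35) → cum 402
  km 56 (E, w=250) → cum 652
Optimal location: km 40.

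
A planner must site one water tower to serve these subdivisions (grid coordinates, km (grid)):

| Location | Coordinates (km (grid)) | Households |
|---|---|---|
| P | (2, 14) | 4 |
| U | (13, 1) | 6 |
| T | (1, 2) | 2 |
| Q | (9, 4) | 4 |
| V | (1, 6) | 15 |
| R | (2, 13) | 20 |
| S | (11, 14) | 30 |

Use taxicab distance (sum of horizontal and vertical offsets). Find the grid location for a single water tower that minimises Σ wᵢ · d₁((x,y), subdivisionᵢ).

(2, 13)

Manhattan distance separates: Σwᵢ(|x−xᵢ|+|y−yᵢ|) = Σwᵢ|x−xᵢ| + Σwᵢ|y−yᵢ|, so x and y are optimised independently as 1-D weighted medians.
Total weight W = 81; half = 40.5.
x-coordinate, sorted with cumulative weight:
  x=1 (T, w=2) cum 2
  x=1 (V, w=15) cum 17
  x=2 (P, w=4) cum 21
  x=2 (R, w=20) cum 41  ← median
  x=9 (Q, w=4) cum 45
  x=11 (S, w=30) cum 75
  x=13 (U, w=6) cum 81
⇒ x* = 2
y-coordinate, sorted with cumulative weight:
  y=1 (U, w=6) cum 6
  y=2 (T, w=2) cum 8
  y=4 (Q, w=4) cum 12
  y=6 (V, w=15) cum 27
  y=13 (R, w=20) cum 47  ← median
  y=14 (P, w=4) cum 51
  y=14 (S, w=30) cum 81
⇒ y* = 13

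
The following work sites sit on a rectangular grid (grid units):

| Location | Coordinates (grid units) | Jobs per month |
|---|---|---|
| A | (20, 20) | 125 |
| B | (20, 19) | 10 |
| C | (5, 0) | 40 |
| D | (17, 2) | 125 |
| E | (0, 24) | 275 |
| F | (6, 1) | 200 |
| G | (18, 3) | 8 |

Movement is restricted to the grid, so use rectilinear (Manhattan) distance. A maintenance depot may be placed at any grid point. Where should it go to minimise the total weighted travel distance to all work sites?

Manhattan distance separates: Σwᵢ(|x−xᵢ|+|y−yᵢ|) = Σwᵢ|x−xᵢ| + Σwᵢ|y−yᵢ|, so x and y are optimised independently as 1-D weighted medians.
Total weight W = 783; half = 391.5.
x-coordinate, sorted with cumulative weight:
  x=0 (E, w=275) cum 275
  x=5 (C, w=40) cum 315
  x=6 (F, w=200) cum 515  ← median
  x=17 (D, w=125) cum 640
  x=18 (G, w=8) cum 648
  x=20 (A, w=125) cum 773
  x=20 (B, w=10) cum 783
⇒ x* = 6
y-coordinate, sorted with cumulative weight:
  y=0 (C, w=40) cum 40
  y=1 (F, w=200) cum 240
  y=2 (D, w=125) cum 365
  y=3 (G, w=8) cum 373
  y=19 (B, w=10) cum 383
  y=20 (A, w=125) cum 508  ← median
  y=24 (E, w=275) cum 783
⇒ y* = 20

(6, 20)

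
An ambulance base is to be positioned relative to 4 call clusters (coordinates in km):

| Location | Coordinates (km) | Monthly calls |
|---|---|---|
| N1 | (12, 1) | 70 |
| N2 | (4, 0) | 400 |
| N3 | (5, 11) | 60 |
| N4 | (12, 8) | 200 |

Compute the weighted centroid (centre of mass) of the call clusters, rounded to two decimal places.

(7.04, 3.19)

The minimiser of Σwᵢ‖p−pᵢ‖² is the weighted centroid p* = (Σwᵢpᵢ)/(Σwᵢ).
Σwᵢ = 730.
Σwᵢxᵢ = 70·12 + 400·4 + 60·5 + 200·12 = 5140.
Σwᵢyᵢ = 70·1 + 400·0 + 60·11 + 200·8 = 2330.
x* = 5140/730 = 7.04, y* = 2330/730 = 3.19.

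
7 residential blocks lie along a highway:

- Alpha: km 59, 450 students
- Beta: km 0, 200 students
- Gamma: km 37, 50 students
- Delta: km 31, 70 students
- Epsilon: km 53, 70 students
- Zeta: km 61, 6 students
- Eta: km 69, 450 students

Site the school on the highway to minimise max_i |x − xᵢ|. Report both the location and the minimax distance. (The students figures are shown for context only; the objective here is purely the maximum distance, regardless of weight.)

location 34.5, max distance 34.5

The 1-center on a line is the midpoint of the two extreme points: leftmost at 0, rightmost at 69.
Optimal location = (0 + 69)/2 = 34.5; maximum distance = (69 − 0)/2 = 34.5.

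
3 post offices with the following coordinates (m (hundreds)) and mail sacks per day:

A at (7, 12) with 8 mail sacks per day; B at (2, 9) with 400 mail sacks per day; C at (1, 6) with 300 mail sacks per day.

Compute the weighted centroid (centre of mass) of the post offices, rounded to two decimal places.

(1.63, 7.76)

The minimiser of Σwᵢ‖p−pᵢ‖² is the weighted centroid p* = (Σwᵢpᵢ)/(Σwᵢ).
Σwᵢ = 708.
Σwᵢxᵢ = 8·7 + 400·2 + 300·1 = 1156.
Σwᵢyᵢ = 8·12 + 400·9 + 300·6 = 5496.
x* = 1156/708 = 1.63, y* = 5496/708 = 7.76.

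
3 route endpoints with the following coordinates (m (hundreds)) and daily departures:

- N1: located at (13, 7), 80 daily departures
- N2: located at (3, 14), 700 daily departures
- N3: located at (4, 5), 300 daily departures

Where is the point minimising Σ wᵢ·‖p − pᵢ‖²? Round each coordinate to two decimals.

(4.02, 10.98)

The minimiser of Σwᵢ‖p−pᵢ‖² is the weighted centroid p* = (Σwᵢpᵢ)/(Σwᵢ).
Σwᵢ = 1080.
Σwᵢxᵢ = 80·13 + 700·3 + 300·4 = 4340.
Σwᵢyᵢ = 80·7 + 700·14 + 300·5 = 11860.
x* = 4340/1080 = 4.02, y* = 11860/1080 = 10.98.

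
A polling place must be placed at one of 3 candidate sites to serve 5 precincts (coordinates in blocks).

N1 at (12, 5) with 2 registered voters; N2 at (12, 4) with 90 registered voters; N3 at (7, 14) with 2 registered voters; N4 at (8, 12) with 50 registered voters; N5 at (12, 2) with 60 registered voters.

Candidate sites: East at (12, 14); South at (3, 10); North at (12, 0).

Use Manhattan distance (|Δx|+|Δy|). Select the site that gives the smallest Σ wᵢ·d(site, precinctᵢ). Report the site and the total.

North, total 1328 blocks

Total weighted distance at each candidate:
  East (12, 14): total = 1948
  South (3, 10): total = 2764
  North (12, 0): total = 1328
Minimum is at North with total 1328 blocks.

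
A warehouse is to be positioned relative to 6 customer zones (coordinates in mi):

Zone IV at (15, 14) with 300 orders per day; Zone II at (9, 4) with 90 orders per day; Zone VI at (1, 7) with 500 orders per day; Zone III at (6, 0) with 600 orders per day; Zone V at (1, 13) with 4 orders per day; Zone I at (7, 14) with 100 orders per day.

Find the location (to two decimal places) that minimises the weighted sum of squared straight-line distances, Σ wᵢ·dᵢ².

The minimiser of Σwᵢ‖p−pᵢ‖² is the weighted centroid p* = (Σwᵢpᵢ)/(Σwᵢ).
Σwᵢ = 1594.
Σwᵢxᵢ = 300·15 + 90·9 + 500·1 + 600·6 + 4·1 + 100·7 = 10114.
Σwᵢyᵢ = 300·14 + 90·4 + 500·7 + 600·0 + 4·13 + 100·14 = 9512.
x* = 10114/1594 = 6.35, y* = 9512/1594 = 5.97.

(6.35, 5.97)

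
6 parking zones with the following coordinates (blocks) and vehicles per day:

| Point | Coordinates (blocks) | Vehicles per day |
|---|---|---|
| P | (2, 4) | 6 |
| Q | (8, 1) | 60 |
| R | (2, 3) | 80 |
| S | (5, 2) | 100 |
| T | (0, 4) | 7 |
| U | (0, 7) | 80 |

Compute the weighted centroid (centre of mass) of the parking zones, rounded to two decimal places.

The minimiser of Σwᵢ‖p−pᵢ‖² is the weighted centroid p* = (Σwᵢpᵢ)/(Σwᵢ).
Σwᵢ = 333.
Σwᵢxᵢ = 6·2 + 60·8 + 80·2 + 100·5 + 7·0 + 80·0 = 1152.
Σwᵢyᵢ = 6·4 + 60·1 + 80·3 + 100·2 + 7·4 + 80·7 = 1112.
x* = 1152/333 = 3.46, y* = 1112/333 = 3.34.

(3.46, 3.34)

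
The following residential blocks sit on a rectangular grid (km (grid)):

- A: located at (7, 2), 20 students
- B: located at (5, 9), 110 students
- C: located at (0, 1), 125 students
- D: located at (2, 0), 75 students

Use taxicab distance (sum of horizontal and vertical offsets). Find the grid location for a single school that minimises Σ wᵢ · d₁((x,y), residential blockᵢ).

(2, 1)

Manhattan distance separates: Σwᵢ(|x−xᵢ|+|y−yᵢ|) = Σwᵢ|x−xᵢ| + Σwᵢ|y−yᵢ|, so x and y are optimised independently as 1-D weighted medians.
Total weight W = 330; half = 165.
x-coordinate, sorted with cumulative weight:
  x=0 (C, w=125) cum 125
  x=2 (D, w=75) cum 200  ← median
  x=5 (B, w=110) cum 310
  x=7 (A, w=20) cum 330
⇒ x* = 2
y-coordinate, sorted with cumulative weight:
  y=0 (D, w=75) cum 75
  y=1 (C, w=125) cum 200  ← median
  y=2 (A, w=20) cum 220
  y=9 (B, w=110) cum 330
⇒ y* = 1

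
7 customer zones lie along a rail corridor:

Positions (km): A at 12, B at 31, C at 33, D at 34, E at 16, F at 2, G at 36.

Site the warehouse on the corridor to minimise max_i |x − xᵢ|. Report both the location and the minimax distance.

location 19, max distance 17

The 1-center on a line is the midpoint of the two extreme points: leftmost at 2, rightmost at 36.
Optimal location = (2 + 36)/2 = 19; maximum distance = (36 − 2)/2 = 17.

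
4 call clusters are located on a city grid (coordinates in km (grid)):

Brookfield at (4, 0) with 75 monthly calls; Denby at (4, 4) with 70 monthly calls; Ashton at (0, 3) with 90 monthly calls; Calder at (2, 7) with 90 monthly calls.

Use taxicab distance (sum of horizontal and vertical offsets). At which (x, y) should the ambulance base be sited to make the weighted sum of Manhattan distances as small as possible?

Manhattan distance separates: Σwᵢ(|x−xᵢ|+|y−yᵢ|) = Σwᵢ|x−xᵢ| + Σwᵢ|y−yᵢ|, so x and y are optimised independently as 1-D weighted medians.
Total weight W = 325; half = 162.5.
x-coordinate, sorted with cumulative weight:
  x=0 (Ashton, w=90) cum 90
  x=2 (Calder, w=90) cum 180  ← median
  x=4 (Brookfield, w=75) cum 255
  x=4 (Denby, w=70) cum 325
⇒ x* = 2
y-coordinate, sorted with cumulative weight:
  y=0 (Brookfield, w=75) cum 75
  y=3 (Ashton, w=90) cum 165  ← median
  y=4 (Denby, w=70) cum 235
  y=7 (Calder, w=90) cum 325
⇒ y* = 3

(2, 3)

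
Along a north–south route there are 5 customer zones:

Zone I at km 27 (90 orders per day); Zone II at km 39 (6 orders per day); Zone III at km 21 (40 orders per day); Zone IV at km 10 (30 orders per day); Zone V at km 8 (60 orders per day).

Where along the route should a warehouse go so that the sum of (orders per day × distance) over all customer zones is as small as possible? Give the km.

x = 21

For a sum of weighted absolute distances on a line, the optimum is the weighted median (not the mean). Total weight W = 226; half-weight = 113.
Sort by position and accumulate weight:
  km 8 (Zone V, w=60) → cum 60
  km 10 (Zone IV, w=30) → cum 90
  km 21 (Zone III, w=40) → cum 130  ≥ 113 → median here
  km 27 (Zone I, w=90) → cum 220
  km 39 (Zone II, w=6) → cum 226
Optimal location: km 21.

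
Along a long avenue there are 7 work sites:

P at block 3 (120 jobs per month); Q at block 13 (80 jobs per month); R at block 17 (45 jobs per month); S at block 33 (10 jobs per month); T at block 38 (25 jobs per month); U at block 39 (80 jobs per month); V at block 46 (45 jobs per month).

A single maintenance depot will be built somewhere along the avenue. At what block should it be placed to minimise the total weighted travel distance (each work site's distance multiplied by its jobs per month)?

x = 17

For a sum of weighted absolute distances on a line, the optimum is the weighted median (not the mean). Total weight W = 405; half-weight = 202.5.
Sort by position and accumulate weight:
  block 3 (P, w=120) → cum 120
  block 13 (Q, w=80) → cum 200
  block 17 (R, w=45) → cum 245  ≥ 202.5 → median here
  block 33 (S, w=10) → cum 255
  block 38 (T, w=25) → cum 280
  block 39 (U, w=80) → cum 360
  block 46 (V, w=45) → cum 405
Optimal location: block 17.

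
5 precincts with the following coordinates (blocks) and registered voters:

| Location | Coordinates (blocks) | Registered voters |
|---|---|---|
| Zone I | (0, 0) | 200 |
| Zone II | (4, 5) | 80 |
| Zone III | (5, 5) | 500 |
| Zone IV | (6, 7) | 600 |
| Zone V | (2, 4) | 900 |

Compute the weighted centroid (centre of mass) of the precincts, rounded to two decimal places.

The minimiser of Σwᵢ‖p−pᵢ‖² is the weighted centroid p* = (Σwᵢpᵢ)/(Σwᵢ).
Σwᵢ = 2280.
Σwᵢxᵢ = 200·0 + 80·4 + 500·5 + 600·6 + 900·2 = 8220.
Σwᵢyᵢ = 200·0 + 80·5 + 500·5 + 600·7 + 900·4 = 10700.
x* = 8220/2280 = 3.61, y* = 10700/2280 = 4.69.

(3.61, 4.69)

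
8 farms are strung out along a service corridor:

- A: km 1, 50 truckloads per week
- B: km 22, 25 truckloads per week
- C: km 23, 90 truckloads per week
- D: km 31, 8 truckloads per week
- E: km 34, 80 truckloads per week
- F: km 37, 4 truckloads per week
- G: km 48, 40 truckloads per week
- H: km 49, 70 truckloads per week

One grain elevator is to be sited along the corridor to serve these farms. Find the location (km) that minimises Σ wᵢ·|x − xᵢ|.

x = 34

For a sum of weighted absolute distances on a line, the optimum is the weighted median (not the mean). Total weight W = 367; half-weight = 183.5.
Sort by position and accumulate weight:
  km 1 (A, w=50) → cum 50
  km 22 (B, w=25) → cum 75
  km 23 (C, w=90) → cum 165
  km 31 (D, w=8) → cum 173
  km 34 (E, w=80) → cum 253  ≥ 183.5 → median here
  km 37 (F, w=4) → cum 257
  km 48 (G, w=40) → cum 297
  km 49 (H, w=70) → cum 367
Optimal location: km 34.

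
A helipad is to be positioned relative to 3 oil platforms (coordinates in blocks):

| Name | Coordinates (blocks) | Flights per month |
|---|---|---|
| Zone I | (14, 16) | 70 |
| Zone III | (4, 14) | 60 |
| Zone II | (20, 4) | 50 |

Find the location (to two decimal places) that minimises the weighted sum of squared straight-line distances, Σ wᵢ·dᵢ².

(12.33, 12.00)

The minimiser of Σwᵢ‖p−pᵢ‖² is the weighted centroid p* = (Σwᵢpᵢ)/(Σwᵢ).
Σwᵢ = 180.
Σwᵢxᵢ = 70·14 + 60·4 + 50·20 = 2220.
Σwᵢyᵢ = 70·16 + 60·14 + 50·4 = 2160.
x* = 2220/180 = 12.33, y* = 2160/180 = 12.00.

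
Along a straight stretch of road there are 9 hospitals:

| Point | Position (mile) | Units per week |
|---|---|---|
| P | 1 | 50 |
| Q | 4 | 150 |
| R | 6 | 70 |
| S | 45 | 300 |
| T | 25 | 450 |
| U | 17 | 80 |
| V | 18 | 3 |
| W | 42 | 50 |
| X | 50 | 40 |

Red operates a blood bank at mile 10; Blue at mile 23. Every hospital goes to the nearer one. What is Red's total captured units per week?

270

The indifferent point is the midpoint (10+23)/2 = 16.5; hospitals left of it (closer to Red at 10) go to Red, those right go to Blue.
  P at 1 (w=50) → Red
  Q at 4 (w=150) → Red
  R at 6 (w=70) → Red
  U at 17 (w=80) → Blue
  V at 18 (w=3) → Blue
  T at 25 (w=450) → Blue
  W at 42 (w=50) → Blue
  S at 45 (w=300) → Blue
  X at 50 (w=40) → Blue
Red captures 270; Blue captures 923.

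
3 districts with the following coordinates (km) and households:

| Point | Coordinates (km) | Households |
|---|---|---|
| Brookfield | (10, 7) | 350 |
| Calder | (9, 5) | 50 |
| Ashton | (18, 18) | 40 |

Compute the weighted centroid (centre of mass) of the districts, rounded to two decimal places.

(10.61, 7.77)

The minimiser of Σwᵢ‖p−pᵢ‖² is the weighted centroid p* = (Σwᵢpᵢ)/(Σwᵢ).
Σwᵢ = 440.
Σwᵢxᵢ = 350·10 + 50·9 + 40·18 = 4670.
Σwᵢyᵢ = 350·7 + 50·5 + 40·18 = 3420.
x* = 4670/440 = 10.61, y* = 3420/440 = 7.77.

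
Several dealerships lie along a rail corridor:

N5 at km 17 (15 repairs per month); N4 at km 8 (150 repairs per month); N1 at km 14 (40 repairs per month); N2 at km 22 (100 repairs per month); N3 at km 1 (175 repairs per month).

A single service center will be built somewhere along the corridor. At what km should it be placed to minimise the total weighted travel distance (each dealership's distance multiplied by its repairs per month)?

x = 8

For a sum of weighted absolute distances on a line, the optimum is the weighted median (not the mean). Total weight W = 480; half-weight = 240.
Sort by position and accumulate weight:
  km 1 (N3, w=175) → cum 175
  km 8 (N4, w=150) → cum 325  ≥ 240 → median here
  km 14 (N1, w=40) → cum 365
  km 17 (N5, w=15) → cum 380
  km 22 (N2, w=100) → cum 480
Optimal location: km 8.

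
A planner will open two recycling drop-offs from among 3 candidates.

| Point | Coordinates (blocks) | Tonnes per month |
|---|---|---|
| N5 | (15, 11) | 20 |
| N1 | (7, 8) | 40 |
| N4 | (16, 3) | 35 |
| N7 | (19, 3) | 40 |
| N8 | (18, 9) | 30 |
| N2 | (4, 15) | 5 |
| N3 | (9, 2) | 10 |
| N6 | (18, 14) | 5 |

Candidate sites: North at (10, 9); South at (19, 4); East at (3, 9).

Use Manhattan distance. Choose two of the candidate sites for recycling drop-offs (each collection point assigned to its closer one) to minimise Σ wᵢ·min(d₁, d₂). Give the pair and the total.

Evaluate every pair (each demand assigned to the nearer of the two):
  {North, South}: total = 855
  {South, East}: total = 990
  {North, East}: total = 1740
Best pair: {North, South} with total 855.

{North, South}, total 855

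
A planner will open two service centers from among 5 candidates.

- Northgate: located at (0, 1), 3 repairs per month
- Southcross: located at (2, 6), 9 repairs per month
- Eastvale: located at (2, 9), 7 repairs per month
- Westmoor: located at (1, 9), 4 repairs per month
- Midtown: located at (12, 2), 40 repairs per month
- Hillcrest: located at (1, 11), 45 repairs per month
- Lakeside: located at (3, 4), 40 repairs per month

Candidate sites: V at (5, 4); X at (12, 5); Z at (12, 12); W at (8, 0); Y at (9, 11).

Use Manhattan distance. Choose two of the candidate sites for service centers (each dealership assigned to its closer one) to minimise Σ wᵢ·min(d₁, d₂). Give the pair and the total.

{V, X}, total 856

Evaluate every pair (each demand assigned to the nearer of the two):
  {V, X}: total = 856
  {V, Y}: total = 961
  {V, W}: total = 976
  {V, Z}: total = 1096
  {X, Y}: total = 1130
  {W, Y}: total = 1198
  {X, Z}: total = 1354
  {Z, W}: total = 1422
  {X, W}: total = 1529
  {Z, Y}: total = 1548
Best pair: {V, X} with total 856.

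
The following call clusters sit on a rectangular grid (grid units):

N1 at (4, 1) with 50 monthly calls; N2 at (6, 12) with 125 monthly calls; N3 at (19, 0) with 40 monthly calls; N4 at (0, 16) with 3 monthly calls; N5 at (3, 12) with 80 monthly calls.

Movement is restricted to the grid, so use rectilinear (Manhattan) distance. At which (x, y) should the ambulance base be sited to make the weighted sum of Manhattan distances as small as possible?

(6, 12)

Manhattan distance separates: Σwᵢ(|x−xᵢ|+|y−yᵢ|) = Σwᵢ|x−xᵢ| + Σwᵢ|y−yᵢ|, so x and y are optimised independently as 1-D weighted medians.
Total weight W = 298; half = 149.
x-coordinate, sorted with cumulative weight:
  x=0 (N4, w=3) cum 3
  x=3 (N5, w=80) cum 83
  x=4 (N1, w=50) cum 133
  x=6 (N2, w=125) cum 258  ← median
  x=19 (N3, w=40) cum 298
⇒ x* = 6
y-coordinate, sorted with cumulative weight:
  y=0 (N3, w=40) cum 40
  y=1 (N1, w=50) cum 90
  y=12 (N2, w=125) cum 215  ← median
  y=12 (N5, w=80) cum 295
  y=16 (N4, w=3) cum 298
⇒ y* = 12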